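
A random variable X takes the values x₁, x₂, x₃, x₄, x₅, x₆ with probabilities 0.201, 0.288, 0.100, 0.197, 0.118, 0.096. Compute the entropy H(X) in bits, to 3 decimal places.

H = −Σ pᵢ log₂ pᵢ.
−0.201·log₂(0.201) = 0.4653
−0.288·log₂(0.288) = 0.5172
−0.100·log₂(0.100) = 0.3322
−0.197·log₂(0.197) = 0.4617
−0.118·log₂(0.118) = 0.3638
−0.096·log₂(0.096) = 0.3246
Sum ≈ 2.4647 → 2.465 bits.

2.465 bits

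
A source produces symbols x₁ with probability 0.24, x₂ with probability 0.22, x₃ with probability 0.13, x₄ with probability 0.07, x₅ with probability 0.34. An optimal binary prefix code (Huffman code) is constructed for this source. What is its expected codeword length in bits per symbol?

2.2 bits/symbol

Repeatedly combine the two least-probable nodes; the expected code length is the sum of the merged weights.
merge 7/100 + 13/100 → 1/5
merge 1/5 + 11/50 → 21/50
merge 6/25 + 17/50 → 29/50
merge 21/50 + 29/50 → 1
L = 1/5 + 21/50 + 29/50 + 1 = 11/5 = 2.2 bits/symbol.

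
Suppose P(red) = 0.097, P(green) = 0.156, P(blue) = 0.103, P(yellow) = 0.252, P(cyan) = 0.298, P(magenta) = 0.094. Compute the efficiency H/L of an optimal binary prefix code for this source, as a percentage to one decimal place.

Entropy H = −Σ p log₂ p ≈ 2.4246 bits.
Huffman merges: 47/500+97/1000→191/1000; 103/1000+39/250→259/1000; 191/1000+63/250→443/1000; 259/1000+149/500→557/1000; 443/1000+557/1000→1. L = 49/20 ≈ 2.4500.
Efficiency = H/L = 2.4246/2.4500 = 99.0%.

99.0%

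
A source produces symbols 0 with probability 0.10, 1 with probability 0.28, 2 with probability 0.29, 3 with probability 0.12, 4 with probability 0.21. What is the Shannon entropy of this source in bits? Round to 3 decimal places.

2.204 bits

H = −Σ pᵢ log₂ pᵢ.
−0.10·log₂(0.10) = 0.3322
−0.28·log₂(0.28) = 0.5142
−0.29·log₂(0.29) = 0.5179
−0.12·log₂(0.12) = 0.3671
−0.21·log₂(0.21) = 0.4728
Sum ≈ 2.2042 → 2.204 bits.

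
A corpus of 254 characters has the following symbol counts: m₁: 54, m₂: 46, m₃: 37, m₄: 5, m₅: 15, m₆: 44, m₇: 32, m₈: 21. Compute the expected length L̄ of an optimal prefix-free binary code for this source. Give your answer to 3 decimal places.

2.846 bits/symbol

Probabilities are the counts divided by 254.
Repeatedly combine the two least-probable nodes; the expected code length is the sum of the merged weights.
merge 5/254 + 15/254 → 10/127
merge 10/127 + 21/254 → 41/254
merge 16/127 + 37/254 → 69/254
merge 41/254 + 22/127 → 85/254
merge 23/127 + 27/127 → 50/127
merge 69/254 + 85/254 → 77/127
merge 50/127 + 77/127 → 1
L = 10/127 + 41/254 + 69/254 + 85/254 + 50/127 + 77/127 + 1 = 723/254 ≈ 2.846 bits/symbol.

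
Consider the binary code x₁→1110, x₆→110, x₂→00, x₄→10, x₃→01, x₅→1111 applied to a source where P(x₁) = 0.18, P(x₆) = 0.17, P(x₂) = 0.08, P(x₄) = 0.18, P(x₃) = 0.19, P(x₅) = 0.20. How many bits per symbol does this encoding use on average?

L̄ = Σ pᵢ·ℓᵢ = 0.18·4 + 0.17·3 + 0.08·2 + 0.18·2 + 0.19·2 + 0.20·4 = 2.93 bits/symbol.

2.93 bits/symbol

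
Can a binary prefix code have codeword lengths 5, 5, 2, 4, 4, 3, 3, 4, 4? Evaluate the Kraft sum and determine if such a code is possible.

With common denominator 2^5 = 32: Σ 2^(−ℓᵢ) = 1/32 + 1/32 + 8/32 + 2/32 + 2/32 + 4/32 + 4/32 + 2/32 + 2/32 = 26/32 = 0.8125.
Kraft's inequality requires Σ ≤ 1; here Σ = 0.8125 ≤ 1, so such a prefix code exists.

0.8125; yes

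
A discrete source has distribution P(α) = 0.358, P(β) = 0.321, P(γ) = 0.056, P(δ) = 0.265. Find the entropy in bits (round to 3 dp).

1.797 bits

H = −Σ pᵢ log₂ pᵢ.
−0.358·log₂(0.358) = 0.5305
−0.321·log₂(0.321) = 0.5262
−0.056·log₂(0.056) = 0.2329
−0.265·log₂(0.265) = 0.5077
Sum ≈ 1.7974 → 1.797 bits.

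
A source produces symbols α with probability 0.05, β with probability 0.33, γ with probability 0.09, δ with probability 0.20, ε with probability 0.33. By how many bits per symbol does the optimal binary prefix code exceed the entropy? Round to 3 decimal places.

0.091 bits

Entropy H = −Σ p log₂ p ≈ 2.0488 bits.
Huffman merges: 1/20+9/100→7/50; 7/50+1/5→17/50; 33/100+33/100→33/50; 17/50+33/50→1. L = 107/50 ≈ 2.1400.
L − H = 2.1400 − 2.0488 = 0.091 bits.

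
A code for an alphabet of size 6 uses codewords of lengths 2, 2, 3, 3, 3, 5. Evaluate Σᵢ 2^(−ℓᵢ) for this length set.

0.90625

With common denominator 2^5 = 32: Σ 2^(−ℓᵢ) = 8/32 + 8/32 + 4/32 + 4/32 + 4/32 + 1/32 = 29/32 = 0.90625.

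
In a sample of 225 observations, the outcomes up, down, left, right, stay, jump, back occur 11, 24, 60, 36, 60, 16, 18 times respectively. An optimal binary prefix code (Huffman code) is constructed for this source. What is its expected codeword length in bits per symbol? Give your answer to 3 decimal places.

Probabilities are the counts divided by 225.
Repeatedly combine the two least-probable nodes; the expected code length is the sum of the merged weights.
merge 11/225 + 16/225 → 3/25
merge 2/25 + 8/75 → 14/75
merge 3/25 + 4/25 → 7/25
merge 14/75 + 4/15 → 34/75
merge 4/15 + 7/25 → 41/75
merge 34/75 + 41/75 → 1
L = 3/25 + 14/75 + 7/25 + 34/75 + 41/75 + 1 = 194/75 ≈ 2.587 bits/symbol.

2.587 bits/symbol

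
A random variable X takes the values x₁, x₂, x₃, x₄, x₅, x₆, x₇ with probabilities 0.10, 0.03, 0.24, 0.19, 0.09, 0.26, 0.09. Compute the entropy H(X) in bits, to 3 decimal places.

H = −Σ pᵢ log₂ pᵢ.
−0.10·log₂(0.10) = 0.3322
−0.03·log₂(0.03) = 0.1518
−0.24·log₂(0.24) = 0.4941
−0.19·log₂(0.19) = 0.4552
−0.09·log₂(0.09) = 0.3127
−0.26·log₂(0.26) = 0.5053
−0.09·log₂(0.09) = 0.3127
Sum ≈ 2.5639 → 2.564 bits.

2.564 bits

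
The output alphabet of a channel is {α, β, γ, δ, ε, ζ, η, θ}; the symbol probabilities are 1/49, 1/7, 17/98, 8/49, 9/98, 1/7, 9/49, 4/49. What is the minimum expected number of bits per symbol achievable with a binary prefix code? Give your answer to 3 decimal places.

Repeatedly combine the two least-probable nodes; the expected code length is the sum of the merged weights.
merge 1/49 + 4/49 → 5/49
merge 9/98 + 5/49 → 19/98
merge 1/7 + 1/7 → 2/7
merge 8/49 + 17/98 → 33/98
merge 9/49 + 19/98 → 37/98
merge 2/7 + 33/98 → 61/98
merge 37/98 + 61/98 → 1
L = 5/49 + 19/98 + 2/7 + 33/98 + 37/98 + 61/98 + 1 = 143/49 ≈ 2.918 bits/symbol.

2.918 bits/symbol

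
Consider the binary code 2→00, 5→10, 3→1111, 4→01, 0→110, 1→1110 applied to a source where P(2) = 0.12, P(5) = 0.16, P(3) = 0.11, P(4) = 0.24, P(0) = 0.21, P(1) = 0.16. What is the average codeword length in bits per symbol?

2.75 bits/symbol

L̄ = Σ pᵢ·ℓᵢ = 0.12·2 + 0.16·2 + 0.11·4 + 0.24·2 + 0.21·3 + 0.16·4 = 2.75 bits/symbol.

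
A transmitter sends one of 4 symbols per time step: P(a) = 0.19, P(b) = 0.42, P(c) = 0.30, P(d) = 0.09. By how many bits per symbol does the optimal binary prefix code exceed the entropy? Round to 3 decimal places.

Entropy H = −Σ p log₂ p ≈ 1.8146 bits.
Huffman merges: 9/100+19/100→7/25; 7/25+3/10→29/50; 21/50+29/50→1. L = 93/50 ≈ 1.8600.
L − H = 1.8600 − 1.8146 = 0.045 bits.

0.045 bits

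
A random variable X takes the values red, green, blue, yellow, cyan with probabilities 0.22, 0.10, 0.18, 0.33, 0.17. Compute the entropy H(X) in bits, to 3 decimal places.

H = −Σ pᵢ log₂ pᵢ.
−0.22·log₂(0.22) = 0.4806
−0.10·log₂(0.10) = 0.3322
−0.18·log₂(0.18) = 0.4453
−0.33·log₂(0.33) = 0.5278
−0.17·log₂(0.17) = 0.4346
Sum ≈ 2.2205 → 2.220 bits.

2.220 bits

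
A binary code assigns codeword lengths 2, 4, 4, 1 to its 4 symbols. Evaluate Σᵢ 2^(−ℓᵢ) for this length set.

0.875

With common denominator 2^4 = 16: Σ 2^(−ℓᵢ) = 4/16 + 1/16 + 1/16 + 8/16 = 14/16 = 0.875.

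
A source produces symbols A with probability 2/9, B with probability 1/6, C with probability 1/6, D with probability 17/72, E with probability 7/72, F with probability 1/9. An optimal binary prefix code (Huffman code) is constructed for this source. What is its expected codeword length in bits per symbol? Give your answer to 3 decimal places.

Repeatedly combine the two least-probable nodes; the expected code length is the sum of the merged weights.
merge 7/72 + 1/9 → 5/24
merge 1/6 + 1/6 → 1/3
merge 5/24 + 2/9 → 31/72
merge 17/72 + 1/3 → 41/72
merge 31/72 + 41/72 → 1
L = 5/24 + 1/3 + 31/72 + 41/72 + 1 = 61/24 ≈ 2.542 bits/symbol.

2.542 bits/symbol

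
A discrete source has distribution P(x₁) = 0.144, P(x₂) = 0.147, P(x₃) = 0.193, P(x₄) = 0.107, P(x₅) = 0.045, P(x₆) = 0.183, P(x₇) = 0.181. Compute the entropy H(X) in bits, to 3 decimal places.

H = −Σ pᵢ log₂ pᵢ.
−0.144·log₂(0.144) = 0.4026
−0.147·log₂(0.147) = 0.4066
−0.193·log₂(0.193) = 0.4581
−0.107·log₂(0.107) = 0.3450
−0.045·log₂(0.045) = 0.2013
−0.183·log₂(0.183) = 0.4484
−0.181·log₂(0.181) = 0.4463
Sum ≈ 2.7083 → 2.708 bits.

2.708 bits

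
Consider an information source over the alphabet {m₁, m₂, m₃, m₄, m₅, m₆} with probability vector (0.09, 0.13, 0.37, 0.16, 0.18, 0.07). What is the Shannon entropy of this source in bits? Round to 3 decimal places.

H = −Σ pᵢ log₂ pᵢ.
−0.09·log₂(0.09) = 0.3127
−0.13·log₂(0.13) = 0.3826
−0.37·log₂(0.37) = 0.5307
−0.16·log₂(0.16) = 0.4230
−0.18·log₂(0.18) = 0.4453
−0.07·log₂(0.07) = 0.2686
Sum ≈ 2.3629 → 2.363 bits.

2.363 bits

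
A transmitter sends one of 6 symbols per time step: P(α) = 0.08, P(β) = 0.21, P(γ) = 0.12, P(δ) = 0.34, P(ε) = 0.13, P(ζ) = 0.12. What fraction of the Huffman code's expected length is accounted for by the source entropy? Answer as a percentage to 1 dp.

Entropy H = −Σ p log₂ p ≈ 2.4103 bits.
Huffman merges: 2/25+3/25→1/5; 3/25+13/100→1/4; 1/5+21/100→41/100; 1/4+17/50→59/100; 41/100+59/100→1. L = 49/20 ≈ 2.4500.
Efficiency = H/L = 2.4103/2.4500 = 98.4%.

98.4%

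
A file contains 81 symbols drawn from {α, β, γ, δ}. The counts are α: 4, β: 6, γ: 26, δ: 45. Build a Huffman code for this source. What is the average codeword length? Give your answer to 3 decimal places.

Probabilities are the counts divided by 81.
Repeatedly combine the two least-probable nodes; the expected code length is the sum of the merged weights.
merge 4/81 + 2/27 → 10/81
merge 10/81 + 26/81 → 4/9
merge 4/9 + 5/9 → 1
L = 10/81 + 4/9 + 1 = 127/81 ≈ 1.568 bits/symbol.

1.568 bits/symbol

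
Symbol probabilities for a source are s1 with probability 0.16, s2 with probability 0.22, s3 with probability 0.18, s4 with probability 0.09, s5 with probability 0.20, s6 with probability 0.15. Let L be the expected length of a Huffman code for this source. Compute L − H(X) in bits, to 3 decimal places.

0.044 bits

Entropy H = −Σ p log₂ p ≈ 2.5365 bits.
Huffman merges: 9/100+3/20→6/25; 4/25+9/50→17/50; 1/5+11/50→21/50; 6/25+17/50→29/50; 21/50+29/50→1. L = 129/50 ≈ 2.5800.
L − H = 2.5800 − 2.5365 = 0.044 bits.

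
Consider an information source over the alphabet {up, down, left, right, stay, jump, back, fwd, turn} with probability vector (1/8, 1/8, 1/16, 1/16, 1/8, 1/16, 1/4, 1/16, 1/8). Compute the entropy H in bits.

Each probability is a power of 1/2, so log₂(1/p) is an integer.
H = Σ p·log₂(1/p) = 1/8·3 + 1/8·3 + 1/16·4 + 1/16·4 + 1/8·3 + 1/16·4 + 1/4·2 + 1/16·4 + 1/8·3 = 3 bits.

3 bits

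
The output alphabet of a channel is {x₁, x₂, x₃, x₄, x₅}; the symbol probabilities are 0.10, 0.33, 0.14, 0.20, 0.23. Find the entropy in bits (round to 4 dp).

H = −Σ pᵢ log₂ pᵢ.
−0.10·log₂(0.10) = 0.3322
−0.33·log₂(0.33) = 0.5278
−0.14·log₂(0.14) = 0.3971
−0.20·log₂(0.20) = 0.4644
−0.23·log₂(0.23) = 0.4877
Sum ≈ 2.2092 → 2.2092 bits.

2.2092 bits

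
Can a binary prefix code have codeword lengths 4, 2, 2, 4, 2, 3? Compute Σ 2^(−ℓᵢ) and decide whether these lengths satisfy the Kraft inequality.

With common denominator 2^4 = 16: Σ 2^(−ℓᵢ) = 1/16 + 4/16 + 4/16 + 1/16 + 4/16 + 2/16 = 16/16 = 1.
Kraft's inequality requires Σ ≤ 1; here Σ = 1 ≤ 1, so such a prefix code exists.

1; yes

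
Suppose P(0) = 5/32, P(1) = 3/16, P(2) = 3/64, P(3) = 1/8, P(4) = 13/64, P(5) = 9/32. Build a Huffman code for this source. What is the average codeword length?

Repeatedly combine the two least-probable nodes; the expected code length is the sum of the merged weights.
merge 3/64 + 1/8 → 11/64
merge 5/32 + 11/64 → 21/64
merge 3/16 + 13/64 → 25/64
merge 9/32 + 21/64 → 39/64
merge 25/64 + 39/64 → 1
L = 11/64 + 21/64 + 25/64 + 39/64 + 1 = 5/2 = 2.5 bits/symbol.

2.5 bits/symbol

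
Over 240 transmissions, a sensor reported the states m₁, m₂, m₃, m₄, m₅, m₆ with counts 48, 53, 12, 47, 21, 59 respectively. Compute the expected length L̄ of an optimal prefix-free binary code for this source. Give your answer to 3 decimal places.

Probabilities are the counts divided by 240.
Repeatedly combine the two least-probable nodes; the expected code length is the sum of the merged weights.
merge 1/20 + 7/80 → 11/80
merge 11/80 + 47/240 → 1/3
merge 1/5 + 53/240 → 101/240
merge 59/240 + 1/3 → 139/240
merge 101/240 + 139/240 → 1
L = 11/80 + 1/3 + 101/240 + 139/240 + 1 = 593/240 ≈ 2.471 bits/symbol.

2.471 bits/symbol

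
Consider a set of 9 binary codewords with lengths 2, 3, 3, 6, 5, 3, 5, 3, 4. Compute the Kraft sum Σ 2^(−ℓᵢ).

0.890625

With common denominator 2^6 = 64: Σ 2^(−ℓᵢ) = 16/64 + 8/64 + 8/64 + 1/64 + 2/64 + 8/64 + 2/64 + 8/64 + 4/64 = 57/64 = 0.890625.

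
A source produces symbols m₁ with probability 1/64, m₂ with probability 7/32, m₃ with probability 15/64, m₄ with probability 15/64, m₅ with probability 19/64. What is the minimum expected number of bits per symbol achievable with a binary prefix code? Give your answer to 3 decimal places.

2.234 bits/symbol

Repeatedly combine the two least-probable nodes; the expected code length is the sum of the merged weights.
merge 1/64 + 7/32 → 15/64
merge 15/64 + 15/64 → 15/32
merge 15/64 + 19/64 → 17/32
merge 15/32 + 17/32 → 1
L = 15/64 + 15/32 + 17/32 + 1 = 143/64 ≈ 2.234 bits/symbol.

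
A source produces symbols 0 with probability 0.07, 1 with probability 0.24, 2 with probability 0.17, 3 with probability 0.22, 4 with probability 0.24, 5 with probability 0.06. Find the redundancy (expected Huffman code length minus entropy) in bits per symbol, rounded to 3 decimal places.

Entropy H = −Σ p log₂ p ≈ 2.4155 bits.
Huffman merges: 3/50+7/100→13/100; 13/100+17/100→3/10; 11/50+6/25→23/50; 6/25+3/10→27/50; 23/50+27/50→1. L = 243/100 ≈ 2.4300.
L − H = 2.4300 − 2.4155 = 0.014 bits.

0.014 bits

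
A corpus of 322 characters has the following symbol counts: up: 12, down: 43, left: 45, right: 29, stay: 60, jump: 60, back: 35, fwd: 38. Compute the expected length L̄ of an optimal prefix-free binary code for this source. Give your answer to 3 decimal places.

Probabilities are the counts divided by 322.
Repeatedly combine the two least-probable nodes; the expected code length is the sum of the merged weights.
merge 6/161 + 29/322 → 41/322
merge 5/46 + 19/161 → 73/322
merge 41/322 + 43/322 → 6/23
merge 45/322 + 30/161 → 15/46
merge 30/161 + 73/322 → 19/46
merge 6/23 + 15/46 → 27/46
merge 19/46 + 27/46 → 1
L = 41/322 + 73/322 + 6/23 + 15/46 + 19/46 + 27/46 + 1 = 947/322 ≈ 2.941 bits/symbol.

2.941 bits/symbol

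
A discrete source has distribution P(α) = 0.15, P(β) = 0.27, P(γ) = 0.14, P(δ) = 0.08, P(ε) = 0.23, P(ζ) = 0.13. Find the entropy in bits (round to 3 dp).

H = −Σ pᵢ log₂ pᵢ.
−0.15·log₂(0.15) = 0.4105
−0.27·log₂(0.27) = 0.5100
−0.14·log₂(0.14) = 0.3971
−0.08·log₂(0.08) = 0.2915
−0.23·log₂(0.23) = 0.4877
−0.13·log₂(0.13) = 0.3826
Sum ≈ 2.4795 → 2.479 bits.

2.479 bits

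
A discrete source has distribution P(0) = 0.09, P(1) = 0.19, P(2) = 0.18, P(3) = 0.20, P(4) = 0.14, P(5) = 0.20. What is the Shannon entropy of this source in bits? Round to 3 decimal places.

2.539 bits

H = −Σ pᵢ log₂ pᵢ.
−0.09·log₂(0.09) = 0.3127
−0.19·log₂(0.19) = 0.4552
−0.18·log₂(0.18) = 0.4453
−0.20·log₂(0.20) = 0.4644
−0.14·log₂(0.14) = 0.3971
−0.20·log₂(0.20) = 0.4644
Sum ≈ 2.5391 → 2.539 bits.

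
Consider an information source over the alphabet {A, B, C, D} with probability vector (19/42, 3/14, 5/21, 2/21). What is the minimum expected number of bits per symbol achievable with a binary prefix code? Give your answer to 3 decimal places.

Repeatedly combine the two least-probable nodes; the expected code length is the sum of the merged weights.
merge 2/21 + 3/14 → 13/42
merge 5/21 + 13/42 → 23/42
merge 19/42 + 23/42 → 1
L = 13/42 + 23/42 + 1 = 13/7 ≈ 1.857 bits/symbol.

1.857 bits/symbol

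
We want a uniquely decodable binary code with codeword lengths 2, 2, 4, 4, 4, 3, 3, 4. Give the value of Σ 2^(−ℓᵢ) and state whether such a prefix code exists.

1; yes

With common denominator 2^4 = 16: Σ 2^(−ℓᵢ) = 4/16 + 4/16 + 1/16 + 1/16 + 1/16 + 2/16 + 2/16 + 1/16 = 16/16 = 1.
Kraft's inequality requires Σ ≤ 1; here Σ = 1 ≤ 1, so such a prefix code exists.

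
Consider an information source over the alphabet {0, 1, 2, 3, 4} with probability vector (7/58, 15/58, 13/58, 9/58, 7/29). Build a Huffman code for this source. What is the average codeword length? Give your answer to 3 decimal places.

Repeatedly combine the two least-probable nodes; the expected code length is the sum of the merged weights.
merge 7/58 + 9/58 → 8/29
merge 13/58 + 7/29 → 27/58
merge 15/58 + 8/29 → 31/58
merge 27/58 + 31/58 → 1
L = 8/29 + 27/58 + 31/58 + 1 = 66/29 ≈ 2.276 bits/symbol.

2.276 bits/symbol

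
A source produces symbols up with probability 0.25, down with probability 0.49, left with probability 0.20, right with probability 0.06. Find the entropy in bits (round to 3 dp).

1.712 bits

H = −Σ pᵢ log₂ pᵢ.
−0.25·log₂(0.25) = 0.5000
−0.49·log₂(0.49) = 0.5043
−0.20·log₂(0.20) = 0.4644
−0.06·log₂(0.06) = 0.2435
Sum ≈ 1.7122 → 1.712 bits.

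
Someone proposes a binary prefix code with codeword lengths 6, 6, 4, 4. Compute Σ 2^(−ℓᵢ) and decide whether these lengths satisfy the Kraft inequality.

0.15625; yes

With common denominator 2^6 = 64: Σ 2^(−ℓᵢ) = 1/64 + 1/64 + 4/64 + 4/64 = 10/64 = 0.15625.
Kraft's inequality requires Σ ≤ 1; here Σ = 0.15625 ≤ 1, so such a prefix code exists.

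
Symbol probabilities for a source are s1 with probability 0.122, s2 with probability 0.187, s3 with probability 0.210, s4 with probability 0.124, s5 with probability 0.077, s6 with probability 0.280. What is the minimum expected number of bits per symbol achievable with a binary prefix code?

Repeatedly combine the two least-probable nodes; the expected code length is the sum of the merged weights.
merge 77/1000 + 61/500 → 199/1000
merge 31/250 + 187/1000 → 311/1000
merge 199/1000 + 21/100 → 409/1000
merge 7/25 + 311/1000 → 591/1000
merge 409/1000 + 591/1000 → 1
L = 199/1000 + 311/1000 + 409/1000 + 591/1000 + 1 = 251/100 = 2.51 bits/symbol.

2.51 bits/symbol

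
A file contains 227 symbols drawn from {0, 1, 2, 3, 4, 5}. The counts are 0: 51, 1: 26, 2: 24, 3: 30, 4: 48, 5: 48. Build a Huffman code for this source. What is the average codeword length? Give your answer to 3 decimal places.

Probabilities are the counts divided by 227.
Repeatedly combine the two least-probable nodes; the expected code length is the sum of the merged weights.
merge 24/227 + 26/227 → 50/227
merge 30/227 + 48/227 → 78/227
merge 48/227 + 50/227 → 98/227
merge 51/227 + 78/227 → 129/227
merge 98/227 + 129/227 → 1
L = 50/227 + 78/227 + 98/227 + 129/227 + 1 = 582/227 ≈ 2.564 bits/symbol.

2.564 bits/symbol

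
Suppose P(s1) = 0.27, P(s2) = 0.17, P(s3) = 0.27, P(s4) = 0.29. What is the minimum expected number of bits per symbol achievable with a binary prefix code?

Repeatedly combine the two least-probable nodes; the expected code length is the sum of the merged weights.
merge 17/100 + 27/100 → 11/25
merge 27/100 + 29/100 → 14/25
merge 11/25 + 14/25 → 1
L = 11/25 + 14/25 + 1 = 2 bits/symbol.

2 bits/symbol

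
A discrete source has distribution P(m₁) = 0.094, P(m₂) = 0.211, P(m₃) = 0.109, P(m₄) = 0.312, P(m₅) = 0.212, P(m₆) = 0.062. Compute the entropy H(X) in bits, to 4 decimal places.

H = −Σ pᵢ log₂ pᵢ.
−0.094·log₂(0.094) = 0.3207
−0.211·log₂(0.211) = 0.4736
−0.109·log₂(0.109) = 0.3485
−0.312·log₂(0.312) = 0.5243
−0.212·log₂(0.212) = 0.4744
−0.062·log₂(0.062) = 0.2487
Sum ≈ 2.3902 → 2.3902 bits.

2.3902 bits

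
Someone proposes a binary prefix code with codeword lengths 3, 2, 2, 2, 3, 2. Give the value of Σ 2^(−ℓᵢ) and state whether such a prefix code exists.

With common denominator 2^3 = 8: Σ 2^(−ℓᵢ) = 1/8 + 2/8 + 2/8 + 2/8 + 1/8 + 2/8 = 10/8 = 1.25.
Kraft's inequality requires Σ ≤ 1; here Σ = 1.25 > 1, so no such prefix code exists.

1.25; no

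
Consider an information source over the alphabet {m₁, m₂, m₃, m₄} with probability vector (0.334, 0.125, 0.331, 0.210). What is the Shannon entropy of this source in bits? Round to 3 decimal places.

H = −Σ pᵢ log₂ pᵢ.
−0.334·log₂(0.334) = 0.5284
−0.125·log₂(0.125) = 0.3750
−0.331·log₂(0.331) = 0.5280
−0.210·log₂(0.210) = 0.4728
Sum ≈ 1.9042 → 1.904 bits.

1.904 bits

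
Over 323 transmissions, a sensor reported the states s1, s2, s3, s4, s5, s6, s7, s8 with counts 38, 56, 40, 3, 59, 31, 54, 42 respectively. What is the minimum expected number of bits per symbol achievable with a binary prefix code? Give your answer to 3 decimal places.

2.923 bits/symbol

Probabilities are the counts divided by 323.
Repeatedly combine the two least-probable nodes; the expected code length is the sum of the merged weights.
merge 3/323 + 31/323 → 2/19
merge 2/19 + 2/17 → 72/323
merge 40/323 + 42/323 → 82/323
merge 54/323 + 56/323 → 110/323
merge 59/323 + 72/323 → 131/323
merge 82/323 + 110/323 → 192/323
merge 131/323 + 192/323 → 1
L = 2/19 + 72/323 + 82/323 + 110/323 + 131/323 + 192/323 + 1 = 944/323 ≈ 2.923 bits/symbol.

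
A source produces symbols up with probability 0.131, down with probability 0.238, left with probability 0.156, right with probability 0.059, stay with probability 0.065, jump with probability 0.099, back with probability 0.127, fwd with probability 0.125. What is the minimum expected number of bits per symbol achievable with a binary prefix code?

2.886 bits/symbol

Repeatedly combine the two least-probable nodes; the expected code length is the sum of the merged weights.
merge 59/1000 + 13/200 → 31/250
merge 99/1000 + 31/250 → 223/1000
merge 1/8 + 127/1000 → 63/250
merge 131/1000 + 39/250 → 287/1000
merge 223/1000 + 119/500 → 461/1000
merge 63/250 + 287/1000 → 539/1000
merge 461/1000 + 539/1000 → 1
L = 31/250 + 223/1000 + 63/250 + 287/1000 + 461/1000 + 539/1000 + 1 = 1443/500 = 2.886 bits/symbol.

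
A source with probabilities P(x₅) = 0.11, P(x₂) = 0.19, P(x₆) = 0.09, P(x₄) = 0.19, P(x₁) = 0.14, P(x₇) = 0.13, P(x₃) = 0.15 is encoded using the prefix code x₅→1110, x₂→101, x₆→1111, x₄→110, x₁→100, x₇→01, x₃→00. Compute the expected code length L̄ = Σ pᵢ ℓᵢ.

2.92 bits/symbol

L̄ = Σ pᵢ·ℓᵢ = 0.11·4 + 0.19·3 + 0.09·4 + 0.19·3 + 0.14·3 + 0.13·2 + 0.15·2 = 2.92 bits/symbol.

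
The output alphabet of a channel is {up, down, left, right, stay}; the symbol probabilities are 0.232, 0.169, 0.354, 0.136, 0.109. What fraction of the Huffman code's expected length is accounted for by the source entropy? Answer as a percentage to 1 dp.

Entropy H = −Σ p log₂ p ≈ 2.1928 bits.
Huffman merges: 109/1000+17/125→49/200; 169/1000+29/125→401/1000; 49/200+177/500→599/1000; 401/1000+599/1000→1. L = 449/200 ≈ 2.2450.
Efficiency = H/L = 2.1928/2.2450 = 97.7%.

97.7%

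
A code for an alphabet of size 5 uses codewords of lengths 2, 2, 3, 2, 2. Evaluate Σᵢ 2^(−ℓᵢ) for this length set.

With common denominator 2^3 = 8: Σ 2^(−ℓᵢ) = 2/8 + 2/8 + 1/8 + 2/8 + 2/8 = 9/8 = 1.125.

1.125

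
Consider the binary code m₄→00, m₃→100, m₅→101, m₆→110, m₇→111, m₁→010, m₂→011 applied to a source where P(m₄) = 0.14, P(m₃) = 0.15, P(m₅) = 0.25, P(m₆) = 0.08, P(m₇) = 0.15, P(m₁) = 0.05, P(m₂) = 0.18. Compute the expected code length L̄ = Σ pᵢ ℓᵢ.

L̄ = Σ pᵢ·ℓᵢ = 0.14·2 + 0.15·3 + 0.25·3 + 0.08·3 + 0.15·3 + 0.05·3 + 0.18·3 = 2.86 bits/symbol.

2.86 bits/symbol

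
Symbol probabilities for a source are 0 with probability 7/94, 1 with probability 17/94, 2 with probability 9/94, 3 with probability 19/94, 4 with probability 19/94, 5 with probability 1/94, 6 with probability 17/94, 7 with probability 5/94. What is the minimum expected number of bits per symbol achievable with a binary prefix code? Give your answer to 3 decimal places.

Repeatedly combine the two least-probable nodes; the expected code length is the sum of the merged weights.
merge 1/94 + 5/94 → 3/47
merge 3/47 + 7/94 → 13/94
merge 9/94 + 13/94 → 11/47
merge 17/94 + 17/94 → 17/47
merge 19/94 + 19/94 → 19/47
merge 11/47 + 17/47 → 28/47
merge 19/47 + 28/47 → 1
L = 3/47 + 13/94 + 11/47 + 17/47 + 19/47 + 28/47 + 1 = 263/94 ≈ 2.798 bits/symbol.

2.798 bits/symbol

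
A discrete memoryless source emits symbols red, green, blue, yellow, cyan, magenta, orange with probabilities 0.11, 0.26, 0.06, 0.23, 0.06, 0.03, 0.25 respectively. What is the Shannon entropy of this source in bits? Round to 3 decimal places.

H = −Σ pᵢ log₂ pᵢ.
−0.11·log₂(0.11) = 0.3503
−0.26·log₂(0.26) = 0.5053
−0.06·log₂(0.06) = 0.2435
−0.23·log₂(0.23) = 0.4877
−0.06·log₂(0.06) = 0.2435
−0.03·log₂(0.03) = 0.1518
−0.25·log₂(0.25) = 0.5000
Sum ≈ 2.4821 → 2.482 bits.

2.482 bits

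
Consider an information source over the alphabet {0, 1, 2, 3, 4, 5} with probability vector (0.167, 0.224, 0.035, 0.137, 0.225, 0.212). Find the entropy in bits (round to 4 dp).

H = −Σ pᵢ log₂ pᵢ.
−0.167·log₂(0.167) = 0.4312
−0.224·log₂(0.224) = 0.4835
−0.035·log₂(0.035) = 0.1693
−0.137·log₂(0.137) = 0.3929
−0.225·log₂(0.225) = 0.4842
−0.212·log₂(0.212) = 0.4744
Sum ≈ 2.4355 → 2.4355 bits.

2.4355 bits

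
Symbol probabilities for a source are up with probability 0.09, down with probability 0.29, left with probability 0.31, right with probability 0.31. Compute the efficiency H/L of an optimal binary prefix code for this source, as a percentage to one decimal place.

93.9%

Entropy H = −Σ p log₂ p ≈ 1.8781 bits.
Huffman merges: 9/100+29/100→19/50; 31/100+31/100→31/50; 19/50+31/50→1. L = 2 ≈ 2.0000.
Efficiency = H/L = 1.8781/2.0000 = 93.9%.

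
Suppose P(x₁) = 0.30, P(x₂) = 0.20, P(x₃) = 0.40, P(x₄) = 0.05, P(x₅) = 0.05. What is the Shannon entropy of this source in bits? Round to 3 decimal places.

H = −Σ pᵢ log₂ pᵢ.
−0.30·log₂(0.30) = 0.5211
−0.20·log₂(0.20) = 0.4644
−0.40·log₂(0.40) = 0.5288
−0.05·log₂(0.05) = 0.2161
−0.05·log₂(0.05) = 0.2161
Sum ≈ 1.9464 → 1.946 bits.

1.946 bits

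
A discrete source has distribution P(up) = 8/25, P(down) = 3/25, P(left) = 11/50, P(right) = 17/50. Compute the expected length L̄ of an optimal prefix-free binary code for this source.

Repeatedly combine the two least-probable nodes; the expected code length is the sum of the merged weights.
merge 3/25 + 11/50 → 17/50
merge 8/25 + 17/50 → 33/50
merge 17/50 + 33/50 → 1
L = 17/50 + 33/50 + 1 = 2 bits/symbol.

2 bits/symbol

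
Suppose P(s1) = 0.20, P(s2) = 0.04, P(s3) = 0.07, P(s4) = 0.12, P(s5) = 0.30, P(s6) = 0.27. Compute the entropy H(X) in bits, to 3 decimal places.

H = −Σ pᵢ log₂ pᵢ.
−0.20·log₂(0.20) = 0.4644
−0.04·log₂(0.04) = 0.1858
−0.07·log₂(0.07) = 0.2686
−0.12·log₂(0.12) = 0.3671
−0.30·log₂(0.30) = 0.5211
−0.27·log₂(0.27) = 0.5100
Sum ≈ 2.3169 → 2.317 bits.

2.317 bits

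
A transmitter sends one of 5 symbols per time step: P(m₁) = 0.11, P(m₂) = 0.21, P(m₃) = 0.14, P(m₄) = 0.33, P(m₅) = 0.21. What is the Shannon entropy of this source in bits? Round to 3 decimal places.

H = −Σ pᵢ log₂ pᵢ.
−0.11·log₂(0.11) = 0.3503
−0.21·log₂(0.21) = 0.4728
−0.14·log₂(0.14) = 0.3971
−0.33·log₂(0.33) = 0.5278
−0.21·log₂(0.21) = 0.4728
Sum ≈ 2.2209 → 2.221 bits.

2.221 bits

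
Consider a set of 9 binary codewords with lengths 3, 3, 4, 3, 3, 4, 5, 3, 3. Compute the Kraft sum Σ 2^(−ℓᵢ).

With common denominator 2^5 = 32: Σ 2^(−ℓᵢ) = 4/32 + 4/32 + 2/32 + 4/32 + 4/32 + 2/32 + 1/32 + 4/32 + 4/32 = 29/32 = 0.90625.

0.90625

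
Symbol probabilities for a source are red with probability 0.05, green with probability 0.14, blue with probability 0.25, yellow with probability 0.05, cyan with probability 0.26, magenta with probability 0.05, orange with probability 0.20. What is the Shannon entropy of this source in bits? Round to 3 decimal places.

H = −Σ pᵢ log₂ pᵢ.
−0.05·log₂(0.05) = 0.2161
−0.14·log₂(0.14) = 0.3971
−0.25·log₂(0.25) = 0.5000
−0.05·log₂(0.05) = 0.2161
−0.26·log₂(0.26) = 0.5053
−0.05·log₂(0.05) = 0.2161
−0.20·log₂(0.20) = 0.4644
Sum ≈ 2.5151 → 2.515 bits.

2.515 bits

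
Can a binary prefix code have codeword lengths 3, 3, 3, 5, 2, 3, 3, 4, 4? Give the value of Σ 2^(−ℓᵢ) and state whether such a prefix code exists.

With common denominator 2^5 = 32: Σ 2^(−ℓᵢ) = 4/32 + 4/32 + 4/32 + 1/32 + 8/32 + 4/32 + 4/32 + 2/32 + 2/32 = 33/32 = 1.03125.
Kraft's inequality requires Σ ≤ 1; here Σ = 1.03125 > 1, so no such prefix code exists.

1.03125; no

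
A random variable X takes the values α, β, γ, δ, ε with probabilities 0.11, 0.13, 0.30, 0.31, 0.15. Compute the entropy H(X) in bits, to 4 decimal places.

H = −Σ pᵢ log₂ pᵢ.
−0.11·log₂(0.11) = 0.3503
−0.13·log₂(0.13) = 0.3826
−0.30·log₂(0.30) = 0.5211
−0.31·log₂(0.31) = 0.5238
−0.15·log₂(0.15) = 0.4105
Sum ≈ 2.1884 → 2.1884 bits.

2.1884 bits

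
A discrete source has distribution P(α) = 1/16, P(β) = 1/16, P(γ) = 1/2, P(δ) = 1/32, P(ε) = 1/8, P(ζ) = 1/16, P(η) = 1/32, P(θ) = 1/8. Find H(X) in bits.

Each probability is a power of 1/2, so log₂(1/p) is an integer.
H = Σ p·log₂(1/p) = 1/16·4 + 1/16·4 + 1/2·1 + 1/32·5 + 1/8·3 + 1/16·4 + 1/32·5 + 1/8·3 = 2.3125 bits.

2.3125 bits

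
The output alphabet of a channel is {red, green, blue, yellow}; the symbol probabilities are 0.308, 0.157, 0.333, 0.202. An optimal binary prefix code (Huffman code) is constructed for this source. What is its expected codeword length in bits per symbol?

2 bits/symbol

Repeatedly combine the two least-probable nodes; the expected code length is the sum of the merged weights.
merge 157/1000 + 101/500 → 359/1000
merge 77/250 + 333/1000 → 641/1000
merge 359/1000 + 641/1000 → 1
L = 359/1000 + 641/1000 + 1 = 2 bits/symbol.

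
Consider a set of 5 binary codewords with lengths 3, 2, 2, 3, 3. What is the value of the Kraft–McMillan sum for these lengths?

With common denominator 2^3 = 8: Σ 2^(−ℓᵢ) = 1/8 + 2/8 + 2/8 + 1/8 + 1/8 = 7/8 = 0.875.

0.875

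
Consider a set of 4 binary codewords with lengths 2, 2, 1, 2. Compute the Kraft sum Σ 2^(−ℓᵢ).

With common denominator 2^2 = 4: Σ 2^(−ℓᵢ) = 1/4 + 1/4 + 2/4 + 1/4 = 5/4 = 1.25.

1.25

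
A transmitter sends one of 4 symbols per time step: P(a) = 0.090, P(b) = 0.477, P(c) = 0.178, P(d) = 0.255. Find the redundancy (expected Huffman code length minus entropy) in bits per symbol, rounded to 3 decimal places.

0.023 bits

Entropy H = −Σ p log₂ p ≈ 1.7680 bits.
Huffman merges: 9/100+89/500→67/250; 51/200+67/250→523/1000; 477/1000+523/1000→1. L = 1791/1000 ≈ 1.7910.
L − H = 1.7910 − 1.7680 = 0.023 bits.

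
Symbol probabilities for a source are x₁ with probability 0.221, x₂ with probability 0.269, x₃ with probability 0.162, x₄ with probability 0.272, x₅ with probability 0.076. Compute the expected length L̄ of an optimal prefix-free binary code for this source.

Repeatedly combine the two least-probable nodes; the expected code length is the sum of the merged weights.
merge 19/250 + 81/500 → 119/500
merge 221/1000 + 119/500 → 459/1000
merge 269/1000 + 34/125 → 541/1000
merge 459/1000 + 541/1000 → 1
L = 119/500 + 459/1000 + 541/1000 + 1 = 1119/500 = 2.238 bits/symbol.

2.238 bits/symbol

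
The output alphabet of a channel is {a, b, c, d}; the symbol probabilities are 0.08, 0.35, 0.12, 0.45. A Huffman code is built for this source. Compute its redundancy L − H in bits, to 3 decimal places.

Entropy H = −Σ p log₂ p ≈ 1.7071 bits.
Huffman merges: 2/25+3/25→1/5; 1/5+7/20→11/20; 9/20+11/20→1. L = 7/4 ≈ 1.7500.
L − H = 1.7500 − 1.7071 = 0.043 bits.

0.043 bits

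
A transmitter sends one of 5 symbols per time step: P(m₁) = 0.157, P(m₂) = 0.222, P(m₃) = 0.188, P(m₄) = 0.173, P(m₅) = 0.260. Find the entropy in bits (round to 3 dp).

H = −Σ pᵢ log₂ pᵢ.
−0.157·log₂(0.157) = 0.4194
−0.222·log₂(0.222) = 0.4820
−0.188·log₂(0.188) = 0.4533
−0.173·log₂(0.173) = 0.4379
−0.260·log₂(0.260) = 0.5053
Sum ≈ 2.2979 → 2.298 bits.

2.298 bits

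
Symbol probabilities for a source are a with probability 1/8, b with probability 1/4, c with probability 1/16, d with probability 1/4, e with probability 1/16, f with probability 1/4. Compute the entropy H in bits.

2.375 bits

Each probability is a power of 1/2, so log₂(1/p) is an integer.
H = Σ p·log₂(1/p) = 1/8·3 + 1/4·2 + 1/16·4 + 1/4·2 + 1/16·4 + 1/4·2 = 2.375 bits.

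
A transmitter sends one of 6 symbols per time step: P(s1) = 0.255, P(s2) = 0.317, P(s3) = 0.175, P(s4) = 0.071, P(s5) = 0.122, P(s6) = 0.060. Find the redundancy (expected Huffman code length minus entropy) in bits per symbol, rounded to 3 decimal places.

Entropy H = −Σ p log₂ p ≈ 2.3529 bits.
Huffman merges: 3/50+71/1000→131/1000; 61/500+131/1000→253/1000; 7/40+253/1000→107/250; 51/200+317/1000→143/250; 107/250+143/250→1. L = 298/125 ≈ 2.3840.
L − H = 2.3840 − 2.3529 = 0.031 bits.

0.031 bits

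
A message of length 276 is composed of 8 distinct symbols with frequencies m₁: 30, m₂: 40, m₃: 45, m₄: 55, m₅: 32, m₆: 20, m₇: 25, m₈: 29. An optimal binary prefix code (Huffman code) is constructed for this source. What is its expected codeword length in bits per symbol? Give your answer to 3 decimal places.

Probabilities are the counts divided by 276.
Repeatedly combine the two least-probable nodes; the expected code length is the sum of the merged weights.
merge 5/69 + 25/276 → 15/92
merge 29/276 + 5/46 → 59/276
merge 8/69 + 10/69 → 6/23
merge 15/92 + 15/92 → 15/46
merge 55/276 + 59/276 → 19/46
merge 6/23 + 15/46 → 27/46
merge 19/46 + 27/46 → 1
L = 15/92 + 59/276 + 6/23 + 15/46 + 19/46 + 27/46 + 1 = 409/138 ≈ 2.964 bits/symbol.

2.964 bits/symbol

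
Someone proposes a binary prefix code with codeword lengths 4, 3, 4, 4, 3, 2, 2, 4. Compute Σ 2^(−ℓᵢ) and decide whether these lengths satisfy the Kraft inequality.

1; yes

With common denominator 2^4 = 16: Σ 2^(−ℓᵢ) = 1/16 + 2/16 + 1/16 + 1/16 + 2/16 + 4/16 + 4/16 + 1/16 = 16/16 = 1.
Kraft's inequality requires Σ ≤ 1; here Σ = 1 ≤ 1, so such a prefix code exists.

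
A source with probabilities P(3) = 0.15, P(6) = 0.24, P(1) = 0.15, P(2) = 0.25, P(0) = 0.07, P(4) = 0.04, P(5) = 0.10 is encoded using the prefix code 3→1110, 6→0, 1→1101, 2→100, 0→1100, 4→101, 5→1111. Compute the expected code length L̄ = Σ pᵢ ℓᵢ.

L̄ = Σ pᵢ·ℓᵢ = 0.15·4 + 0.24·1 + 0.15·4 + 0.25·3 + 0.07·4 + 0.04·3 + 0.10·4 = 2.99 bits/symbol.

2.99 bits/symbol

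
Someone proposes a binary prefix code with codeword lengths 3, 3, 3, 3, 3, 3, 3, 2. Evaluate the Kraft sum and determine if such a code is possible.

With common denominator 2^3 = 8: Σ 2^(−ℓᵢ) = 1/8 + 1/8 + 1/8 + 1/8 + 1/8 + 1/8 + 1/8 + 2/8 = 9/8 = 1.125.
Kraft's inequality requires Σ ≤ 1; here Σ = 1.125 > 1, so no such prefix code exists.

1.125; no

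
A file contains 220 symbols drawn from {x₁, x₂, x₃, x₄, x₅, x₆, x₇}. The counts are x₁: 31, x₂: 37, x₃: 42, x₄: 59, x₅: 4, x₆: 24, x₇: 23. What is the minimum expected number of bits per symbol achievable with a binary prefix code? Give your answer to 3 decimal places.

Probabilities are the counts divided by 220.
Repeatedly combine the two least-probable nodes; the expected code length is the sum of the merged weights.
merge 1/55 + 23/220 → 27/220
merge 6/55 + 27/220 → 51/220
merge 31/220 + 37/220 → 17/55
merge 21/110 + 51/220 → 93/220
merge 59/220 + 17/55 → 127/220
merge 93/220 + 127/220 → 1
L = 27/220 + 51/220 + 17/55 + 93/220 + 127/220 + 1 = 293/110 ≈ 2.664 bits/symbol.

2.664 bits/symbol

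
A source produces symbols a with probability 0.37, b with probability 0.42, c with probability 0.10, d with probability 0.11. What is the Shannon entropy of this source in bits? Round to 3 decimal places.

1.739 bits

H = −Σ pᵢ log₂ pᵢ.
−0.37·log₂(0.37) = 0.5307
−0.42·log₂(0.42) = 0.5256
−0.10·log₂(0.10) = 0.3322
−0.11·log₂(0.11) = 0.3503
Sum ≈ 1.7389 → 1.739 bits.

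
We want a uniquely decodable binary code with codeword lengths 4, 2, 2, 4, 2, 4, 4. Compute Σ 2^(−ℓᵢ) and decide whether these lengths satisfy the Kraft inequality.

1; yes

With common denominator 2^4 = 16: Σ 2^(−ℓᵢ) = 1/16 + 4/16 + 4/16 + 1/16 + 4/16 + 1/16 + 1/16 = 16/16 = 1.
Kraft's inequality requires Σ ≤ 1; here Σ = 1 ≤ 1, so such a prefix code exists.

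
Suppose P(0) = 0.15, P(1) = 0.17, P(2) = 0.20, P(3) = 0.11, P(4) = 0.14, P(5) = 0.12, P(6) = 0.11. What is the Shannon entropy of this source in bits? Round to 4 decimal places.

H = −Σ pᵢ log₂ pᵢ.
−0.15·log₂(0.15) = 0.4105
−0.17·log₂(0.17) = 0.4346
−0.20·log₂(0.20) = 0.4644
−0.11·log₂(0.11) = 0.3503
−0.14·log₂(0.14) = 0.3971
−0.12·log₂(0.12) = 0.3671
−0.11·log₂(0.11) = 0.3503
Sum ≈ 2.7743 → 2.7743 bits.

2.7743 bits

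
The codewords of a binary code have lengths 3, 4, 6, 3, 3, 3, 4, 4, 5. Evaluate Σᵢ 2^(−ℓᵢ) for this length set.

With common denominator 2^6 = 64: Σ 2^(−ℓᵢ) = 8/64 + 4/64 + 1/64 + 8/64 + 8/64 + 8/64 + 4/64 + 4/64 + 2/64 = 47/64 = 0.734375.

0.734375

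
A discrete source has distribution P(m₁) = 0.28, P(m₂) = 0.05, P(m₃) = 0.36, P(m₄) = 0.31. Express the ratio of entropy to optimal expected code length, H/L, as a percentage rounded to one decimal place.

Entropy H = −Σ p log₂ p ≈ 1.7847 bits.
Huffman merges: 1/20+7/25→33/100; 31/100+33/100→16/25; 9/25+16/25→1. L = 197/100 ≈ 1.9700.
Efficiency = H/L = 1.7847/1.9700 = 90.6%.

90.6%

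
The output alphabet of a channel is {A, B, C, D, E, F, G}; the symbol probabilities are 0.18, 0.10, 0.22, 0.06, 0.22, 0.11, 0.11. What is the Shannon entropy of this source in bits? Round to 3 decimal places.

H = −Σ pᵢ log₂ pᵢ.
−0.18·log₂(0.18) = 0.4453
−0.10·log₂(0.10) = 0.3322
−0.22·log₂(0.22) = 0.4806
−0.06·log₂(0.06) = 0.2435
−0.22·log₂(0.22) = 0.4806
−0.11·log₂(0.11) = 0.3503
−0.11·log₂(0.11) = 0.3503
Sum ≈ 2.6828 → 2.683 bits.

2.683 bits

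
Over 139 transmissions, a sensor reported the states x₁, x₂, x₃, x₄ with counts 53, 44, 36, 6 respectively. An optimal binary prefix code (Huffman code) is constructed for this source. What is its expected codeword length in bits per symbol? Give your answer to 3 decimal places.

Probabilities are the counts divided by 139.
Repeatedly combine the two least-probable nodes; the expected code length is the sum of the merged weights.
merge 6/139 + 36/139 → 42/139
merge 42/139 + 44/139 → 86/139
merge 53/139 + 86/139 → 1
L = 42/139 + 86/139 + 1 = 267/139 ≈ 1.921 bits/symbol.

1.921 bits/symbol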